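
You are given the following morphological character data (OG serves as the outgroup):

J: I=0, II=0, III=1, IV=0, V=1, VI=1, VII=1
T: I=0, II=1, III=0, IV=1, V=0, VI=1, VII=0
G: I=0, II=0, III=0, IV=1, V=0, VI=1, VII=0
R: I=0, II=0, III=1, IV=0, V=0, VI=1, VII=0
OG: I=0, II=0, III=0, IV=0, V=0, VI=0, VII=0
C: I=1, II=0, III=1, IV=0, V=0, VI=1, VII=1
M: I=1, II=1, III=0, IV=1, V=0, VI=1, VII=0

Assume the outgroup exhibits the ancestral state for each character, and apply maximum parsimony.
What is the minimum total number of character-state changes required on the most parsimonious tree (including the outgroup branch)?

8

The outgroup has state '0' for every character, so '1' is the derived state throughout.
I (state '1') occurs in C and M but conflicts with the nesting implied by the other characters — most parsimoniously interpreted as homoplasy.
Only M and T show the derived state '1' for II, supporting them as a clade.
Only C, J, and R show the derived state '1' for III, supporting them as a clade.
Only G, M, and T show the derived state '1' for IV, supporting them as a clade.
V (derived state '1') is unique to J (autapomorphy; uninformative for grouping).
VI (derived state '1') is shared by all ingroup taxa — unites the whole ingroup.
VII: derived state '1' in C and J only — synapomorphy for {C, J}.
Most parsimonious ingroup topology: (((C,J),R),(G,(M,T))).
Changes per character on this tree: I: 2; II: 1; III: 1; IV: 1; V: 1; VI: 1; VII: 1.
Total = 8.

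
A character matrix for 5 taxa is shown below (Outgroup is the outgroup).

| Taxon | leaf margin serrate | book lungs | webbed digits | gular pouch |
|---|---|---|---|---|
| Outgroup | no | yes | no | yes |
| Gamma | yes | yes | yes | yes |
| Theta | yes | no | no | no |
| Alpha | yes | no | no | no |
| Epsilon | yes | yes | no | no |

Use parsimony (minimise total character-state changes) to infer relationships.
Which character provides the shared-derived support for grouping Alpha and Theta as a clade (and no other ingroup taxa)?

Character polarity is set by the outgroup: the derived state is whichever differs from the outgroup's state, so for book lungs, gular pouch the derived state is 'no', and for the remaining characters it is 'yes'.
leaf margin serrate (derived state 'yes') is shared by all ingroup taxa — unites the whole ingroup.
Only Alpha and Theta show the derived state 'no' for book lungs, supporting them as a clade.
webbed digits (derived state 'yes') is unique to Gamma (autapomorphy; uninformative for grouping).
Only Alpha, Epsilon, and Theta show the derived state 'no' for gular pouch, supporting them as a clade.
Most parsimonious ingroup topology: (Gamma,((Theta,Alpha),Epsilon)).
The clade {Alpha, Theta} is supported by book lungs: its derived state 'no' occurs in exactly those taxa and in no other taxon (including the outgroup).

book lungs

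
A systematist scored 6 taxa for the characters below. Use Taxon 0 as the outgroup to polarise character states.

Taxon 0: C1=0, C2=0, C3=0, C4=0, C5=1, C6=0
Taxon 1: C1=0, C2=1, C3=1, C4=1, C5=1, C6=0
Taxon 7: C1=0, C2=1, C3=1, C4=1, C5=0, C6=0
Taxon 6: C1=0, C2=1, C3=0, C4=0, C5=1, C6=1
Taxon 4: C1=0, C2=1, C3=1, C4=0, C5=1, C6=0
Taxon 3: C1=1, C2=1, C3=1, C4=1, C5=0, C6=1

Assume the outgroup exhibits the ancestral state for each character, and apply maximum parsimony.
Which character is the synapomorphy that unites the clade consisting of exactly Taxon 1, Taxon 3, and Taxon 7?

C4

Character polarity is set by the outgroup: the derived state is whichever differs from the outgroup's state, so for C5 the derived state is '0', and for the remaining characters it is '1'.
C1 (derived state '1') is unique to Taxon 3 (autapomorphy; uninformative for grouping).
All ingroup taxa share the derived state '1' for C2; it defines the ingroup but does not resolve relationships within it.
C3: derived state '1' in Taxon 1, Taxon 3, Taxon 4, and Taxon 7 only — synapomorphy for {Taxon 1, Taxon 3, Taxon 4, Taxon 7}.
Only Taxon 1, Taxon 3, and Taxon 7 show the derived state '1' for C4, supporting them as a clade.
C5: derived state '0' in Taxon 3 and Taxon 7 only — synapomorphy for {Taxon 3, Taxon 7}.
C6 (state '1') occurs in Taxon 3 and Taxon 6 but conflicts with the nesting implied by the other characters — most parsimoniously interpreted as homoplasy.
Most parsimonious ingroup topology: (((Taxon 1,(Taxon 7,Taxon 3)),Taxon 4),Taxon 6).
The clade {Taxon 1, Taxon 3, Taxon 7} is supported by C4: its derived state '1' occurs in exactly those taxa and in no other taxon (including the outgroup).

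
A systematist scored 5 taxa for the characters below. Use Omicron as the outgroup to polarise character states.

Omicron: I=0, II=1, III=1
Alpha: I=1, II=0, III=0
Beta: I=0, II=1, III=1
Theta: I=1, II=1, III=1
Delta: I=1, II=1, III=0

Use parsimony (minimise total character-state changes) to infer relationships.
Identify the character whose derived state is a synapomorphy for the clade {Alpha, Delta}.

III

Character polarity is set by the outgroup: the derived state is whichever differs from the outgroup's state, so for II, III the derived state is '0', and for the remaining characters it is '1'.
I (derived state '1') is shared by Alpha, Delta, and Theta — a synapomorphy uniting that clade.
II: derived state '0' in Alpha only — an autapomorphy, so it tells us nothing about relationships among taxa.
III (derived state '0') is shared by Alpha and Delta — a synapomorphy uniting that clade.
Most parsimonious ingroup topology: (((Alpha,Delta),Theta),Beta).
The clade {Alpha, Delta} is supported by III: its derived state '0' occurs in exactly those taxa and in no other taxon (including the outgroup).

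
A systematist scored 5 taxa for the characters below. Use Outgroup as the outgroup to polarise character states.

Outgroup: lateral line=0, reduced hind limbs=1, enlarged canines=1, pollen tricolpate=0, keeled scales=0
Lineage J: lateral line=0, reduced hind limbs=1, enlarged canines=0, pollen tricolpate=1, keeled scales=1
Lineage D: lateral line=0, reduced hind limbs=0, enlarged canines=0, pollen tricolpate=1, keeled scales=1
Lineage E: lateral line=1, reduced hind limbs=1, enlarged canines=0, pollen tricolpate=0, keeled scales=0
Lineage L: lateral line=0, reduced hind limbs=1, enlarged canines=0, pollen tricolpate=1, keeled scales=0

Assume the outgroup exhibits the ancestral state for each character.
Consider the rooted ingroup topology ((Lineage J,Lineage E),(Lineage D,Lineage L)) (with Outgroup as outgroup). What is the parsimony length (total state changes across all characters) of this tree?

Map each character onto ((Lineage J,Lineage E),(Lineage D,Lineage L)) (rooted by Outgroup) and count the minimum state changes it requires (Fitch parsimony):
lateral line: 1; reduced hind limbs: 1; enlarged canines: 1; pollen tricolpate: 2; keeled scales: 2.
Total tree length = 7.

7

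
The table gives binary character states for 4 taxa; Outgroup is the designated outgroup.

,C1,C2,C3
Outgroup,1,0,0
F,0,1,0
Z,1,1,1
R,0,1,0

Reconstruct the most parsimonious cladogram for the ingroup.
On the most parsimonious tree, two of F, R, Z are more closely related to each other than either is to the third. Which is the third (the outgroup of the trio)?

Character polarity is set by the outgroup: the derived state is whichever differs from the outgroup's state, so for C1 the derived state is '0', and for the remaining characters it is '1'.
C1 (derived state '0') is shared by F and R — a synapomorphy uniting that clade.
All ingroup taxa share the derived state '1' for C2; it defines the ingroup but does not resolve relationships within it.
C3: derived state '1' in Z only — an autapomorphy, so it tells us nothing about relationships among taxa.
Most parsimonious ingroup topology: ((F,R),Z).
R and F share a more recent common ancestor with each other than either does with Z, so Z is the least closely related of the three.

Z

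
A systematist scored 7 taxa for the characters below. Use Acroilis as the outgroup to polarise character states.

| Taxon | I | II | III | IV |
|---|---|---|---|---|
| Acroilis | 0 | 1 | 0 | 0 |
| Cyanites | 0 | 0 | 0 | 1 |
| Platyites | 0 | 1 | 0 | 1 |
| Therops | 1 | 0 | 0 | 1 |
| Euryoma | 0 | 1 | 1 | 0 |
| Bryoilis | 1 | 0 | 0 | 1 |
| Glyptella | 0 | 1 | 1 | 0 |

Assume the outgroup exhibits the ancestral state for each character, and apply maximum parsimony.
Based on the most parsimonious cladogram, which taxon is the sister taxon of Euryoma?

Glyptella

Character polarity is set by the outgroup: the derived state is whichever differs from the outgroup's state, so for II the derived state is '0', and for the remaining characters it is '1'.
Only Bryoilis and Therops show the derived state '1' for I, supporting them as a clade.
II: derived state '0' in Bryoilis, Cyanites, and Therops only — synapomorphy for {Bryoilis, Cyanites, Therops}.
III: derived state '1' in Euryoma and Glyptella only — synapomorphy for {Euryoma, Glyptella}.
IV: derived state '1' in Bryoilis, Cyanites, Platyites, and Therops only — synapomorphy for {Bryoilis, Cyanites, Platyites, Therops}.
Most parsimonious ingroup topology: (((Cyanites,(Therops,Bryoilis)),Platyites),(Euryoma,Glyptella)).
Euryoma and Glyptella form a cherry on this tree, so they are sister taxa.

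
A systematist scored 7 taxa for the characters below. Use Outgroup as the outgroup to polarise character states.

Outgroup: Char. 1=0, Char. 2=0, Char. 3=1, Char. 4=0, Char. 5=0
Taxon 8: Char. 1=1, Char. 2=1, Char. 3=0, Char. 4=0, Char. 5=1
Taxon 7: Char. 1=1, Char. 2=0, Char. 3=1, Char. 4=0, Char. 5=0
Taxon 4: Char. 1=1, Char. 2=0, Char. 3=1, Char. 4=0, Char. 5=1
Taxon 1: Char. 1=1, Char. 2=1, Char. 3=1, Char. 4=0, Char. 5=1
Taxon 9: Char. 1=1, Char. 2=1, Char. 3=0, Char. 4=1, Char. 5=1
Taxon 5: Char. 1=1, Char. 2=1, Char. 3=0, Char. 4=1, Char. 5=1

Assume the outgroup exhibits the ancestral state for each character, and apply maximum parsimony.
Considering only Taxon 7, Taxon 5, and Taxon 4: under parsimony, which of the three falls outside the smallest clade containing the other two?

Taxon 7

Character polarity is set by the outgroup: the derived state is whichever differs from the outgroup's state, so for Char. 3 the derived state is '0', and for the remaining characters it is '1'.
All ingroup taxa share the derived state '1' for Char. 1; it defines the ingroup but does not resolve relationships within it.
Only Taxon 1, Taxon 5, Taxon 8, and Taxon 9 show the derived state '1' for Char. 2, supporting them as a clade.
Char. 3 (derived state '0') is shared by Taxon 5, Taxon 8, and Taxon 9 — a synapomorphy uniting that clade.
Char. 4 (derived state '1') is shared by Taxon 5 and Taxon 9 — a synapomorphy uniting that clade.
Char. 5 (derived state '1') is shared by Taxon 1, Taxon 4, Taxon 5, Taxon 8, and Taxon 9 — a synapomorphy uniting that clade.
Most parsimonious ingroup topology: ((((Taxon 8,(Taxon 9,Taxon 5)),Taxon 1),Taxon 4),Taxon 7).
Taxon 5 and Taxon 4 share a more recent common ancestor with each other than either does with Taxon 7, so Taxon 7 is the least closely related of the three.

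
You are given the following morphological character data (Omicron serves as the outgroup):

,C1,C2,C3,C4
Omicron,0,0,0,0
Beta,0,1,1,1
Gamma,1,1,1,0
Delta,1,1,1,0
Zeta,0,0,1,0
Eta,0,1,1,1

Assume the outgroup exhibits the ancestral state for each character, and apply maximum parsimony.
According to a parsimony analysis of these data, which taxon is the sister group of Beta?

Eta

The outgroup has state '0' for every character, so '1' is the derived state throughout.
Only Delta and Gamma show the derived state '1' for C1, supporting them as a clade.
C2 (derived state '1') is shared by Beta, Delta, Eta, and Gamma — a synapomorphy uniting that clade.
C3 (derived state '1') is shared by all ingroup taxa — unites the whole ingroup.
C4 (derived state '1') is shared by Beta and Eta — a synapomorphy uniting that clade.
Most parsimonious ingroup topology: (((Beta,Eta),(Gamma,Delta)),Zeta).
Beta and Eta form a cherry on this tree, so they are sister taxa.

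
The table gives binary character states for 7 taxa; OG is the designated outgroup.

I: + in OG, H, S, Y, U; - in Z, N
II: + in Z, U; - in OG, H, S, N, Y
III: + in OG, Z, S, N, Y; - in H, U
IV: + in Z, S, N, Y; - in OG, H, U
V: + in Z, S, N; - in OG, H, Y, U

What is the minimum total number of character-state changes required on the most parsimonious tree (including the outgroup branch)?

Character polarity is set by the outgroup: the derived state is whichever differs from the outgroup's state, so for I, III the derived state is '-', and for the remaining characters it is '+'.
I (derived state '-') is shared by N and Z — a synapomorphy uniting that clade.
II groups U and Z, which is incompatible with the clades supported by the remaining characters; treating it as convergent (homoplasy) costs fewer steps than any alternative tree.
III (derived state '-') is shared by H and U — a synapomorphy uniting that clade.
IV: derived state '+' in N, S, Y, and Z only — synapomorphy for {N, S, Y, Z}.
Only N, S, and Z show the derived state '+' for V, supporting them as a clade.
Most parsimonious ingroup topology: ((((Z,N),S),Y),(H,U)).
Changes per character on this tree: I: 1; II: 2; III: 1; IV: 1; V: 1.
Total = 6.

6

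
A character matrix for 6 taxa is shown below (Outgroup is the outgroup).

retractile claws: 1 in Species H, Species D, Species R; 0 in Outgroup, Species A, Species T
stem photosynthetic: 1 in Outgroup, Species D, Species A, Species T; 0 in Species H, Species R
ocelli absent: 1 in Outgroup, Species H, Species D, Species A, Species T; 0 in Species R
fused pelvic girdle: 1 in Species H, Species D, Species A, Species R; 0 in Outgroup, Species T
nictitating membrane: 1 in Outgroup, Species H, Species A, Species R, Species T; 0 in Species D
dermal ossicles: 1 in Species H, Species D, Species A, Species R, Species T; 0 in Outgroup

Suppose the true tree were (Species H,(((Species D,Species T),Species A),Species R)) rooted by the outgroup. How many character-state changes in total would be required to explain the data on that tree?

Map each character onto (Species H,(((Species D,Species T),Species A),Species R)) (rooted by Outgroup) and count the minimum state changes it requires (Fitch parsimony):
retractile claws: 3; stem photosynthetic: 2; ocelli absent: 1; fused pelvic girdle: 2; nictitating membrane: 1; dermal ossicles: 1.
Total tree length = 10.

10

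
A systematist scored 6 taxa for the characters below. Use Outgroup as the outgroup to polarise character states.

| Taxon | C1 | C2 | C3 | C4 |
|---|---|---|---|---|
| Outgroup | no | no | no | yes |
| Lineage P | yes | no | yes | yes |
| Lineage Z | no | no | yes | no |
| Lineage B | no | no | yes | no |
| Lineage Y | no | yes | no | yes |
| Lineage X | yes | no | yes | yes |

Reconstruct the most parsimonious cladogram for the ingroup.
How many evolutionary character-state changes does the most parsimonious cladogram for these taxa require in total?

4

Character polarity is set by the outgroup: the derived state is whichever differs from the outgroup's state, so for C4 the derived state is 'no', and for the remaining characters it is 'yes'.
C1 (derived state 'yes') is shared by Lineage P and Lineage X — a synapomorphy uniting that clade.
C2: derived state 'yes' in Lineage Y only — an autapomorphy, so it tells us nothing about relationships among taxa.
C3: derived state 'yes' in Lineage B, Lineage P, Lineage X, and Lineage Z only — synapomorphy for {Lineage B, Lineage P, Lineage X, Lineage Z}.
C4: derived state 'no' in Lineage B and Lineage Z only — synapomorphy for {Lineage B, Lineage Z}.
Most parsimonious ingroup topology: (((Lineage P,Lineage X),(Lineage Z,Lineage B)),Lineage Y).
Changes per character on this tree: C1: 1; C2: 1; C3: 1; C4: 1.
Total = 4.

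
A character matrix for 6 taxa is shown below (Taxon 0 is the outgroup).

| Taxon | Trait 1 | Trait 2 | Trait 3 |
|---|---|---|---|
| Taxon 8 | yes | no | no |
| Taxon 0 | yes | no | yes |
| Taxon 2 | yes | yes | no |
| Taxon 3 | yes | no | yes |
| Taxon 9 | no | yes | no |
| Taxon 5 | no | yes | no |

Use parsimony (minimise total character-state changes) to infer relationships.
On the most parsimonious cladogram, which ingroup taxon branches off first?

Taxon 3

Character polarity is set by the outgroup: the derived state is whichever differs from the outgroup's state, so for Trait 1, Trait 3 the derived state is 'no', and for the remaining characters it is 'yes'.
Only Taxon 5 and Taxon 9 show the derived state 'no' for Trait 1, supporting them as a clade.
Trait 2: derived state 'yes' in Taxon 2, Taxon 5, and Taxon 9 only — synapomorphy for {Taxon 2, Taxon 5, Taxon 9}.
Trait 3: derived state 'no' in Taxon 2, Taxon 5, Taxon 8, and Taxon 9 only — synapomorphy for {Taxon 2, Taxon 5, Taxon 8, Taxon 9}.
Most parsimonious ingroup topology: ((((Taxon 9,Taxon 5),Taxon 2),Taxon 8),Taxon 3).
Taxon 3 is sister to the clade containing all other ingroup taxa, so it is the earliest-diverging (most basal) ingroup lineage.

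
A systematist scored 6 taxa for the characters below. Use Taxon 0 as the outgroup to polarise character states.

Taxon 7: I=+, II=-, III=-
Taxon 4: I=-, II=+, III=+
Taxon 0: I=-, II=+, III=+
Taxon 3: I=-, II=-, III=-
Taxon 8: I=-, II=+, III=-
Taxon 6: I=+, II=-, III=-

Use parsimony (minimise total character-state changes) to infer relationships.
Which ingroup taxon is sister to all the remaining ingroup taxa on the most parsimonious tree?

Taxon 4

Character polarity is set by the outgroup: the derived state is whichever differs from the outgroup's state, so for II, III the derived state is '-', and for the remaining characters it is '+'.
I: derived state '+' in Taxon 6 and Taxon 7 only — synapomorphy for {Taxon 6, Taxon 7}.
II: derived state '-' in Taxon 3, Taxon 6, and Taxon 7 only — synapomorphy for {Taxon 3, Taxon 6, Taxon 7}.
III: derived state '-' in Taxon 3, Taxon 6, Taxon 7, and Taxon 8 only — synapomorphy for {Taxon 3, Taxon 6, Taxon 7, Taxon 8}.
Most parsimonious ingroup topology: ((((Taxon 7,Taxon 6),Taxon 3),Taxon 8),Taxon 4).
Taxon 4 is sister to the clade containing all other ingroup taxa, so it is the earliest-diverging (most basal) ingroup lineage.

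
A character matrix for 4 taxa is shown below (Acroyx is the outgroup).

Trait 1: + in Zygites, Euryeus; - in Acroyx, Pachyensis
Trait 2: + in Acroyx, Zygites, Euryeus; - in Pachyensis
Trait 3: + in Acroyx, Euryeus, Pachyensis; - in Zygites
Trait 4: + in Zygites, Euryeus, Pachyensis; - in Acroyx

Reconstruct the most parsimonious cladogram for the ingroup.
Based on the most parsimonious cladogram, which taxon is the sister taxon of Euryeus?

Character polarity is set by the outgroup: the derived state is whichever differs from the outgroup's state, so for Trait 2, Trait 3 the derived state is '-', and for the remaining characters it is '+'.
Trait 1: derived state '+' in Euryeus and Zygites only — synapomorphy for {Euryeus, Zygites}.
Trait 2: derived state '-' in Pachyensis only — an autapomorphy, so it tells us nothing about relationships among taxa.
Trait 3 (derived state '-') is unique to Zygites (autapomorphy; uninformative for grouping).
Trait 4 (derived state '+') is shared by all ingroup taxa — unites the whole ingroup.
Most parsimonious ingroup topology: ((Zygites,Euryeus),Pachyensis).
Euryeus and Zygites form a cherry on this tree, so they are sister taxa.

Zygites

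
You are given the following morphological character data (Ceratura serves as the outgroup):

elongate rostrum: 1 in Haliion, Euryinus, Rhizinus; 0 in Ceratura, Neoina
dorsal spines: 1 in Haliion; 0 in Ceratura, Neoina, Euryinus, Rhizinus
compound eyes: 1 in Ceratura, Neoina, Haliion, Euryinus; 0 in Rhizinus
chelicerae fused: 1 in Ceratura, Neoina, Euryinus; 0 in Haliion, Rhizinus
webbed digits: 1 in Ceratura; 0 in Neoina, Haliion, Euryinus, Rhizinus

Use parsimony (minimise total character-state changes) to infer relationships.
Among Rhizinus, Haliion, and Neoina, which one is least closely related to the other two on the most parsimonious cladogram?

Character polarity is set by the outgroup: the derived state is whichever differs from the outgroup's state, so for compound eyes, chelicerae fused, webbed digits the derived state is '0', and for the remaining characters it is '1'.
elongate rostrum (derived state '1') is shared by Euryinus, Haliion, and Rhizinus — a synapomorphy uniting that clade.
dorsal spines (derived state '1') is unique to Haliion (autapomorphy; uninformative for grouping).
compound eyes (derived state '0') is unique to Rhizinus (autapomorphy; uninformative for grouping).
chelicerae fused: derived state '0' in Haliion and Rhizinus only — synapomorphy for {Haliion, Rhizinus}.
All ingroup taxa share the derived state '0' for webbed digits; it defines the ingroup but does not resolve relationships within it.
Most parsimonious ingroup topology: (((Haliion,Rhizinus),Euryinus),Neoina).
Haliion and Rhizinus share a more recent common ancestor with each other than either does with Neoina, so Neoina is the least closely related of the three.

Neoina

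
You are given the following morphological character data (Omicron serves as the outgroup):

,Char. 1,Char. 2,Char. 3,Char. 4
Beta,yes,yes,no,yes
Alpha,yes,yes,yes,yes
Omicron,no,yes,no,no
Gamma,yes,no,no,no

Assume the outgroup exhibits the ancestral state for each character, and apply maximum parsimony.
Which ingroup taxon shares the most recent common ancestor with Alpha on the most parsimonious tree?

Beta

Character polarity is set by the outgroup: the derived state is whichever differs from the outgroup's state, so for Char. 2 the derived state is 'no', and for the remaining characters it is 'yes'.
Char. 1 (derived state 'yes') is shared by all ingroup taxa — unites the whole ingroup.
Char. 2: derived state 'no' in Gamma only — an autapomorphy, so it tells us nothing about relationships among taxa.
Char. 3 (derived state 'yes') is unique to Alpha (autapomorphy; uninformative for grouping).
Char. 4: derived state 'yes' in Alpha and Beta only — synapomorphy for {Alpha, Beta}.
Most parsimonious ingroup topology: ((Beta,Alpha),Gamma).
Alpha and Beta form a cherry on this tree, so they are sister taxa.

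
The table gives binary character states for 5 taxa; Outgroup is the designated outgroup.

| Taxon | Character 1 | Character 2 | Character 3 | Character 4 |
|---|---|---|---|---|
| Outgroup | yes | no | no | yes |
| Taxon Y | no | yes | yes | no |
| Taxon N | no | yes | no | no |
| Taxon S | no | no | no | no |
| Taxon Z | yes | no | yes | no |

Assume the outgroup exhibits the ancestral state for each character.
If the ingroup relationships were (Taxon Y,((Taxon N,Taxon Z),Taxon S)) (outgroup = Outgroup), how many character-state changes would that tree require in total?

7

Map each character onto (Taxon Y,((Taxon N,Taxon Z),Taxon S)) (rooted by Outgroup) and count the minimum state changes it requires (Fitch parsimony):
Character 1: 2; Character 2: 2; Character 3: 2; Character 4: 1.
Total tree length = 7.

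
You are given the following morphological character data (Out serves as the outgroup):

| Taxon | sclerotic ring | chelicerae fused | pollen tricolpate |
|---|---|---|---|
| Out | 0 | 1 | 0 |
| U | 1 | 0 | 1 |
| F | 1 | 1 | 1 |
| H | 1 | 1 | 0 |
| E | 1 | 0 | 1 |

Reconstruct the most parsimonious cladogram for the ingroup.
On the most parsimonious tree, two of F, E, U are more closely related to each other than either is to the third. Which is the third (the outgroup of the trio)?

Character polarity is set by the outgroup: the derived state is whichever differs from the outgroup's state, so for chelicerae fused the derived state is '0', and for the remaining characters it is '1'.
All ingroup taxa share the derived state '1' for sclerotic ring; it defines the ingroup but does not resolve relationships within it.
chelicerae fused: derived state '0' in E and U only — synapomorphy for {E, U}.
pollen tricolpate: derived state '1' in E, F, and U only — synapomorphy for {E, F, U}.
Most parsimonious ingroup topology: (((U,E),F),H).
U and E share a more recent common ancestor with each other than either does with F, so F is the least closely related of the three.

F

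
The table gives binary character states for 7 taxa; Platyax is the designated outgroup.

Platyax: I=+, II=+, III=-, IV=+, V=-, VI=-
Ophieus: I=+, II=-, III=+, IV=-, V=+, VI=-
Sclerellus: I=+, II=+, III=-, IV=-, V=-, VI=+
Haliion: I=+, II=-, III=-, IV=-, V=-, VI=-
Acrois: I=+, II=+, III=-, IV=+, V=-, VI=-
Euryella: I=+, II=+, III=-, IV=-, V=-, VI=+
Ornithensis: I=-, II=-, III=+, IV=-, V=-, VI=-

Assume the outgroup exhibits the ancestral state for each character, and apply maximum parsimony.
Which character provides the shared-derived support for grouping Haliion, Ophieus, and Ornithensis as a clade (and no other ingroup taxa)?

Character polarity is set by the outgroup: the derived state is whichever differs from the outgroup's state, so for I, II, IV the derived state is '-', and for the remaining characters it is '+'.
I (derived state '-') is unique to Ornithensis (autapomorphy; uninformative for grouping).
II (derived state '-') is shared by Haliion, Ophieus, and Ornithensis — a synapomorphy uniting that clade.
III (derived state '+') is shared by Ophieus and Ornithensis — a synapomorphy uniting that clade.
IV: derived state '-' in Euryella, Haliion, Ophieus, Ornithensis, and Sclerellus only — synapomorphy for {Euryella, Haliion, Ophieus, Ornithensis, Sclerellus}.
V (derived state '+') is unique to Ophieus (autapomorphy; uninformative for grouping).
VI (derived state '+') is shared by Euryella and Sclerellus — a synapomorphy uniting that clade.
Most parsimonious ingroup topology: ((((Ophieus,Ornithensis),Haliion),(Sclerellus,Euryella)),Acrois).
The clade {Haliion, Ophieus, Ornithensis} is supported by II: its derived state '-' occurs in exactly those taxa and in no other taxon (including the outgroup).

II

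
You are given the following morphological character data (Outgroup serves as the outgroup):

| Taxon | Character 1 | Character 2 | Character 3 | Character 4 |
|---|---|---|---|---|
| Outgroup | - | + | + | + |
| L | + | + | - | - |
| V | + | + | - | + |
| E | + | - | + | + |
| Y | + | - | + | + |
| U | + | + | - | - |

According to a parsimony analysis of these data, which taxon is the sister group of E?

Character polarity is set by the outgroup: the derived state is whichever differs from the outgroup's state, so for Character 2, Character 3, Character 4 the derived state is '-', and for the remaining characters it is '+'.
All ingroup taxa share the derived state '+' for Character 1; it defines the ingroup but does not resolve relationships within it.
Character 2: derived state '-' in E and Y only — synapomorphy for {E, Y}.
Character 3 (derived state '-') is shared by L, U, and V — a synapomorphy uniting that clade.
Only L and U show the derived state '-' for Character 4, supporting them as a clade.
Most parsimonious ingroup topology: (((L,U),V),(E,Y)).
E and Y form a cherry on this tree, so they are sister taxa.

Y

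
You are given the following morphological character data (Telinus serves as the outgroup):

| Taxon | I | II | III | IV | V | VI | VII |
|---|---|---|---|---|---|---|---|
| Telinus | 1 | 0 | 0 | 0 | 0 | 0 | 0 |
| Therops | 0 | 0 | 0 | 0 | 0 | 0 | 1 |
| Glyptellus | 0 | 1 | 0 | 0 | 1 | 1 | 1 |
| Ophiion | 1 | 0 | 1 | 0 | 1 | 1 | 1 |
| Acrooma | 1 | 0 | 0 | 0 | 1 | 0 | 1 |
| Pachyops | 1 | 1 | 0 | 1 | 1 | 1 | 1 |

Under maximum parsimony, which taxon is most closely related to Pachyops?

Glyptellus

Character polarity is set by the outgroup: the derived state is whichever differs from the outgroup's state, so for I the derived state is '0', and for the remaining characters it is '1'.
I groups Glyptellus and Therops, which is incompatible with the clades supported by the remaining characters; treating it as convergent (homoplasy) costs fewer steps than any alternative tree.
II (derived state '1') is shared by Glyptellus and Pachyops — a synapomorphy uniting that clade.
III (derived state '1') is unique to Ophiion (autapomorphy; uninformative for grouping).
IV (derived state '1') is unique to Pachyops (autapomorphy; uninformative for grouping).
Only Acrooma, Glyptellus, Ophiion, and Pachyops show the derived state '1' for V, supporting them as a clade.
Only Glyptellus, Ophiion, and Pachyops show the derived state '1' for VI, supporting them as a clade.
VII (derived state '1') is shared by all ingroup taxa — unites the whole ingroup.
Most parsimonious ingroup topology: (Therops,(((Glyptellus,Pachyops),Ophiion),Acrooma)).
Pachyops and Glyptellus form a cherry on this tree, so they are sister taxa.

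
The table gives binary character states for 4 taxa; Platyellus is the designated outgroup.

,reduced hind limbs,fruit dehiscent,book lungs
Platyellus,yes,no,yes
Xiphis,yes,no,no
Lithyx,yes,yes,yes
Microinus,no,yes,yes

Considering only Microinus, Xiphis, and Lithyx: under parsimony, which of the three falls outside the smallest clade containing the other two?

Character polarity is set by the outgroup: the derived state is whichever differs from the outgroup's state, so for reduced hind limbs, book lungs the derived state is 'no', and for the remaining characters it is 'yes'.
reduced hind limbs: derived state 'no' in Microinus only — an autapomorphy, so it tells us nothing about relationships among taxa.
fruit dehiscent (derived state 'yes') is shared by Lithyx and Microinus — a synapomorphy uniting that clade.
book lungs (derived state 'no') is unique to Xiphis (autapomorphy; uninformative for grouping).
Most parsimonious ingroup topology: (Xiphis,(Lithyx,Microinus)).
Lithyx and Microinus share a more recent common ancestor with each other than either does with Xiphis, so Xiphis is the least closely related of the three.

Xiphis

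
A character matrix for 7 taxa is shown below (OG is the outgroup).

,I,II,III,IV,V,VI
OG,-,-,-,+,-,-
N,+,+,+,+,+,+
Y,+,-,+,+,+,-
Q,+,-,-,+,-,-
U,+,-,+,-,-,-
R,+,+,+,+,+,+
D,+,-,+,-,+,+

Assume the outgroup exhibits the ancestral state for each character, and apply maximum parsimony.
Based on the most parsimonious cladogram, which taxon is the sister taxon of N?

Character polarity is set by the outgroup: the derived state is whichever differs from the outgroup's state, so for IV the derived state is '-', and for the remaining characters it is '+'.
I (derived state '+') is shared by all ingroup taxa — unites the whole ingroup.
II (derived state '+') is shared by N and R — a synapomorphy uniting that clade.
III (derived state '+') is shared by D, N, R, U, and Y — a synapomorphy uniting that clade.
IV (state '-') occurs in D and U but conflicts with the nesting implied by the other characters — most parsimoniously interpreted as homoplasy.
V (derived state '+') is shared by D, N, R, and Y — a synapomorphy uniting that clade.
VI: derived state '+' in D, N, and R only — synapomorphy for {D, N, R}.
Most parsimonious ingroup topology: (((((N,R),D),Y),U),Q).
N and R form a cherry on this tree, so they are sister taxa.

R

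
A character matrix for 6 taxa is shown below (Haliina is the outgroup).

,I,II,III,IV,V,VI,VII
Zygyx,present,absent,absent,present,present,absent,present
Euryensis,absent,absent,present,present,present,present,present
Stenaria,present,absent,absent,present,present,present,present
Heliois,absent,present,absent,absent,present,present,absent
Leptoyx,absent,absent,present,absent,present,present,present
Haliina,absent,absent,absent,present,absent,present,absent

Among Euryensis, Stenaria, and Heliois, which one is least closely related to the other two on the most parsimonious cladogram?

Heliois

Character polarity is set by the outgroup: the derived state is whichever differs from the outgroup's state, so for IV, VI the derived state is 'absent', and for the remaining characters it is 'present'.
I (derived state 'present') is shared by Stenaria and Zygyx — a synapomorphy uniting that clade.
II: derived state 'present' in Heliois only — an autapomorphy, so it tells us nothing about relationships among taxa.
Only Euryensis and Leptoyx show the derived state 'present' for III, supporting them as a clade.
IV groups Heliois and Leptoyx, which is incompatible with the clades supported by the remaining characters; treating it as convergent (homoplasy) costs fewer steps than any alternative tree.
All ingroup taxa share the derived state 'present' for V; it defines the ingroup but does not resolve relationships within it.
VI (derived state 'absent') is unique to Zygyx (autapomorphy; uninformative for grouping).
VII (derived state 'present') is shared by Euryensis, Leptoyx, Stenaria, and Zygyx — a synapomorphy uniting that clade.
Most parsimonious ingroup topology: (((Euryensis,Leptoyx),(Stenaria,Zygyx)),Heliois).
Stenaria and Euryensis share a more recent common ancestor with each other than either does with Heliois, so Heliois is the least closely related of the three.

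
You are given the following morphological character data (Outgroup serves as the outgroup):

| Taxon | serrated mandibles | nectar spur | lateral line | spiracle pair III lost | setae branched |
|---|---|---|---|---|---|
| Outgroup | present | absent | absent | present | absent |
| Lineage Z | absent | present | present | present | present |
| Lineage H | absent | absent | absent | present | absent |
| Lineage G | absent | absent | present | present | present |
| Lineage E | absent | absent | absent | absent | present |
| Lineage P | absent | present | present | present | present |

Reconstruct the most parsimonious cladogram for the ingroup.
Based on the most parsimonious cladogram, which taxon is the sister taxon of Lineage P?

Character polarity is set by the outgroup: the derived state is whichever differs from the outgroup's state, so for serrated mandibles, spiracle pair III lost the derived state is 'absent', and for the remaining characters it is 'present'.
All ingroup taxa share the derived state 'absent' for serrated mandibles; it defines the ingroup but does not resolve relationships within it.
nectar spur (derived state 'present') is shared by Lineage P and Lineage Z — a synapomorphy uniting that clade.
Only Lineage G, Lineage P, and Lineage Z show the derived state 'present' for lateral line, supporting them as a clade.
spiracle pair III lost (derived state 'absent') is unique to Lineage E (autapomorphy; uninformative for grouping).
setae branched: derived state 'present' in Lineage E, Lineage G, Lineage P, and Lineage Z only — synapomorphy for {Lineage E, Lineage G, Lineage P, Lineage Z}.
Most parsimonious ingroup topology: ((((Lineage Z,Lineage P),Lineage G),Lineage E),Lineage H).
Lineage P and Lineage Z form a cherry on this tree, so they are sister taxa.

Lineage Z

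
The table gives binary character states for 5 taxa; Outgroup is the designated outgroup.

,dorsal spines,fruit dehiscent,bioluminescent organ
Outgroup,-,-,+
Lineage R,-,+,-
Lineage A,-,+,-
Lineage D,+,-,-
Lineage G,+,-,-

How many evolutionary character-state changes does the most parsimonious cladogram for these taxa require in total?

3

Character polarity is set by the outgroup: the derived state is whichever differs from the outgroup's state, so for bioluminescent organ the derived state is '-', and for the remaining characters it is '+'.
dorsal spines: derived state '+' in Lineage D and Lineage G only — synapomorphy for {Lineage D, Lineage G}.
fruit dehiscent: derived state '+' in Lineage A and Lineage R only — synapomorphy for {Lineage A, Lineage R}.
All ingroup taxa share the derived state '-' for bioluminescent organ; it defines the ingroup but does not resolve relationships within it.
Most parsimonious ingroup topology: ((Lineage R,Lineage A),(Lineage D,Lineage G)).
Changes per character on this tree: dorsal spines: 1; fruit dehiscent: 1; bioluminescent organ: 1.
Total = 3.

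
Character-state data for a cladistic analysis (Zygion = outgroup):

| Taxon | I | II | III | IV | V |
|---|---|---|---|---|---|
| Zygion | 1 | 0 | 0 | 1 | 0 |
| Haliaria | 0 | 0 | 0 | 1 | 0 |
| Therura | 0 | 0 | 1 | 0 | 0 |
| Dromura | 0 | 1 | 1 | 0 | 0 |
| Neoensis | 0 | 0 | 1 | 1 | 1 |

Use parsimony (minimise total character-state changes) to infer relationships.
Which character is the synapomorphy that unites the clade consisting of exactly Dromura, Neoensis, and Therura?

III

Character polarity is set by the outgroup: the derived state is whichever differs from the outgroup's state, so for I, IV the derived state is '0', and for the remaining characters it is '1'.
I (derived state '0') is shared by all ingroup taxa — unites the whole ingroup.
II: derived state '1' in Dromura only — an autapomorphy, so it tells us nothing about relationships among taxa.
Only Dromura, Neoensis, and Therura show the derived state '1' for III, supporting them as a clade.
IV (derived state '0') is shared by Dromura and Therura — a synapomorphy uniting that clade.
V: derived state '1' in Neoensis only — an autapomorphy, so it tells us nothing about relationships among taxa.
Most parsimonious ingroup topology: (Haliaria,((Therura,Dromura),Neoensis)).
The clade {Dromura, Neoensis, Therura} is supported by III: its derived state '1' occurs in exactly those taxa and in no other taxon (including the outgroup).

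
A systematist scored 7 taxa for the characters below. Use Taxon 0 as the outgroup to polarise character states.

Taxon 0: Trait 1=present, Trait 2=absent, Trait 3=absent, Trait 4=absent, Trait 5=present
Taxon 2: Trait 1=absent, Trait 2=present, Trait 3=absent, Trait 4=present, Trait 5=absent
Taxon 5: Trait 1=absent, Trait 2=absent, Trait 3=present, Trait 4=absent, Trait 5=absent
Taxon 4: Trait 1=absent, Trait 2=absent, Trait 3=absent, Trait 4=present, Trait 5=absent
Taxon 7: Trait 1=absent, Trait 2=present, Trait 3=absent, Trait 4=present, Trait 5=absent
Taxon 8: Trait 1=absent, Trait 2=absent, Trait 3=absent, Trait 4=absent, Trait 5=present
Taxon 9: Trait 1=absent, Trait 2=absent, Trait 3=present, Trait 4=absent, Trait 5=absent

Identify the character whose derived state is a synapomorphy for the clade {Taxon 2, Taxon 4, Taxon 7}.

Character polarity is set by the outgroup: the derived state is whichever differs from the outgroup's state, so for Trait 1, Trait 5 the derived state is 'absent', and for the remaining characters it is 'present'.
Trait 1 (derived state 'absent') is shared by all ingroup taxa — unites the whole ingroup.
Trait 2 (derived state 'present') is shared by Taxon 2 and Taxon 7 — a synapomorphy uniting that clade.
Only Taxon 5 and Taxon 9 show the derived state 'present' for Trait 3, supporting them as a clade.
Trait 4 (derived state 'present') is shared by Taxon 2, Taxon 4, and Taxon 7 — a synapomorphy uniting that clade.
Trait 5: derived state 'absent' in Taxon 2, Taxon 4, Taxon 5, Taxon 7, and Taxon 9 only — synapomorphy for {Taxon 2, Taxon 4, Taxon 5, Taxon 7, Taxon 9}.
Most parsimonious ingroup topology: ((((Taxon 2,Taxon 7),Taxon 4),(Taxon 5,Taxon 9)),Taxon 8).
The clade {Taxon 2, Taxon 4, Taxon 7} is supported by Trait 4: its derived state 'present' occurs in exactly those taxa and in no other taxon (including the outgroup).

Trait 4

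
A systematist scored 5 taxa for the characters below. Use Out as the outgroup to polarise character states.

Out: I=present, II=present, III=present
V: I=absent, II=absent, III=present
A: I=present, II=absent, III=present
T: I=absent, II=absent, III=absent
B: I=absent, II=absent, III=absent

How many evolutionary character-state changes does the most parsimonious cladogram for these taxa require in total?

The outgroup has state 'present' for every character, so 'absent' is the derived state throughout.
Only B, T, and V show the derived state 'absent' for I, supporting them as a clade.
All ingroup taxa share the derived state 'absent' for II; it defines the ingroup but does not resolve relationships within it.
Only B and T show the derived state 'absent' for III, supporting them as a clade.
Most parsimonious ingroup topology: ((V,(T,B)),A).
Changes per character on this tree: I: 1; II: 1; III: 1.
Total = 3.

3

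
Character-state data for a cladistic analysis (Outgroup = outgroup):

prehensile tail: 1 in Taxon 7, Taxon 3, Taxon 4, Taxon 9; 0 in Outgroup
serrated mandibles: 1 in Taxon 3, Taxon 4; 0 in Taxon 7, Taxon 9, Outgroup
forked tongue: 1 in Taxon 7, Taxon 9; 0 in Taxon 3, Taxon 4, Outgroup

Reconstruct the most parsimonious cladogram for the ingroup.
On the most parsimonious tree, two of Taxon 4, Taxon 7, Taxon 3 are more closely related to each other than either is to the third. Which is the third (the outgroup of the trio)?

The outgroup has state '0' for every character, so '1' is the derived state throughout.
All ingroup taxa share the derived state '1' for prehensile tail; it defines the ingroup but does not resolve relationships within it.
Only Taxon 3 and Taxon 4 show the derived state '1' for serrated mandibles, supporting them as a clade.
forked tongue: derived state '1' in Taxon 7 and Taxon 9 only — synapomorphy for {Taxon 7, Taxon 9}.
Most parsimonious ingroup topology: ((Taxon 7,Taxon 9),(Taxon 3,Taxon 4)).
Taxon 3 and Taxon 4 share a more recent common ancestor with each other than either does with Taxon 7, so Taxon 7 is the least closely related of the three.

Taxon 7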